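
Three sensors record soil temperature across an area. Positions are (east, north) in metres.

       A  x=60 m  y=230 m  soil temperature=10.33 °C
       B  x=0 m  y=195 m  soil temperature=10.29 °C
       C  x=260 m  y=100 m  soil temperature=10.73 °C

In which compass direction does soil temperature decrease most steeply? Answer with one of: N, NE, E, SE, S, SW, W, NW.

Taking A as reference: B−A = (-60, -35, -0.04); C−A = (200, -130, +0.40).
Determinant of the coordinate differences = (-60)·(-130) − 200·(-35) = 14800.
∂T/∂x = [(-0.04)·(-130) − (+0.40)·(-35)] / 14800 = +0.001297
∂T/∂y = [(-60)·(+0.40) − 200·(-0.04)] / 14800 = -0.001081
Steepest decrease is along −∇f = (-0.001297 E, +0.001081 N) → northwest.

NW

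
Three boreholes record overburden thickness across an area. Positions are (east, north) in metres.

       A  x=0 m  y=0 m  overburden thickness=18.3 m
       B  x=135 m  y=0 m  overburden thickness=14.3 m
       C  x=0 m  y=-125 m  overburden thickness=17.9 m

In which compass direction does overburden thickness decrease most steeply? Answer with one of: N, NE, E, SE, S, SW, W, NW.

∂d/∂x = (14.3 − 18.3) / (135 − 0) = -0.02963
∂d/∂y = (17.9 − 18.3) / (-125 − 0) = +0.003200
Steepest decrease is along −∇f = (+0.02963 E, -0.003200 N) → east.

E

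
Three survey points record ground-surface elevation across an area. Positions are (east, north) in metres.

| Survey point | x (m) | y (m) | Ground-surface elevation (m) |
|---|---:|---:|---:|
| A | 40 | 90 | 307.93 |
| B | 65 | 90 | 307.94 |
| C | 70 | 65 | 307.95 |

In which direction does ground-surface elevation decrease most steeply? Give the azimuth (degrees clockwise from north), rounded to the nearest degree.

Differences from A: to B (Δx, Δy, Δh) = (25, 0, +0.01); to C = (30, -25, +0.02).
Determinant of the coordinate differences = 25·(-25) − 30·0 = -625.
∂z/∂x = [(+0.01)·(-25) − (+0.02)·0] / -625 = +0.0004000
∂z/∂y = [25·(+0.02) − 30·(+0.01)] / -625 = -0.0003200
Steepest decrease is along −∇f: components (-0.0004000 E, +0.0003200 N).
Azimuth = atan2(-0.0004000, +0.0003200) = 308.7° ≈ 309°.

309°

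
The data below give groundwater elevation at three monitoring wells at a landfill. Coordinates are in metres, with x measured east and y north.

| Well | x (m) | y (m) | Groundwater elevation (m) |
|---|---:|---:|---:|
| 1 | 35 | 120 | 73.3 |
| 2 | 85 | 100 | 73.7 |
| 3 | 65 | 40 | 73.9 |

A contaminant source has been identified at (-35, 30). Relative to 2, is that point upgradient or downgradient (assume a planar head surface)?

downgradient

Taking 1 as reference: 2−1 = (50, -20, +0.4); 3−1 = (30, -80, +0.6).
Determinant of the coordinate differences = 50·(-80) − 30·(-20) = -3400.
∂h/∂x = [(+0.4)·(-80) − (+0.6)·(-20)] / -3400 = +0.005882
∂h/∂y = [50·(+0.6) − 30·(+0.4)] / -3400 = -0.005294
Head at (-35, 30) = 73.3 + (+0.005882)·(-70) + (-0.005294)·(-90) = 73.36 m.
That is lower than the 73.7 m at 2, so the point is downgradient.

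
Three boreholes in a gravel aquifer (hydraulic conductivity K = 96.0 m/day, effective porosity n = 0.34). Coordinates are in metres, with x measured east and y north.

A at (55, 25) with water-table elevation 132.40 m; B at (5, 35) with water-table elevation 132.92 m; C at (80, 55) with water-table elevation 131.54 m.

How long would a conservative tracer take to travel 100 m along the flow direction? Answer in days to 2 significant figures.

With h = a·x + b·y + c and A as origin, the differences give:
  (-50)·a + 10·b = +0.52
  25·a + 30·b = -0.86
Eliminate b (×30 and ×10, subtract): -1750·a = 24.200 → a = ∂h/∂x = -0.01383
Back-substitute: b = ∂h/∂y = -0.01714.
|∇h| = √(-0.01383² + -0.01714²) = 0.02202
Seepage velocity v = K·i/n = 96.0 × 0.02202 / 0.34 = 6.217 m/day.
t = 100 / 6.217 = 16.08 days.

16 days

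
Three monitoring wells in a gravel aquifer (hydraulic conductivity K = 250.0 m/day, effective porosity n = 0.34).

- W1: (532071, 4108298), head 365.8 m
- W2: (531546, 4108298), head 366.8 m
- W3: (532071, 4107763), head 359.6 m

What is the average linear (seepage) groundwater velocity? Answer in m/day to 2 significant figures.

∂h/∂x = (366.8 − 365.8) / (531546 − 532071) = -0.001905
∂h/∂y = (359.6 − 365.8) / (4107763 − 4108298) = +0.01159
|∇h| = √(-0.001905² + 0.01159²) = 0.01175
Seepage velocity v = K·i/n = 250.0 × 0.01175 / 0.34 = 8.64 m/day.

8.6 m/day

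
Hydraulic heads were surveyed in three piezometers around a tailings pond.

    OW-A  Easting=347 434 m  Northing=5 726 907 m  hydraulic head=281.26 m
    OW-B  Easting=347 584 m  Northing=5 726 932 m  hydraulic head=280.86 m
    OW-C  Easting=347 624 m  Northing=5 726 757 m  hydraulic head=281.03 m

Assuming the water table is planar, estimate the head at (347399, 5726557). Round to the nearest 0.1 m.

281.9 m

Taking OW-A as reference: OW-B−OW-A = (150, 25, -0.40); OW-C−OW-A = (190, -150, -0.23).
Determinant of the coordinate differences = 150·(-150) − 190·25 = -27250.
∂h/∂x = [(-0.40)·(-150) − (-0.23)·25] / -27250 = -0.002413
∂h/∂y = [150·(-0.23) − 190·(-0.40)] / -27250 = -0.001523
h(347399, 5726557) = 281.26 + (-0.002413)·(-35) + (-0.001523)·(-350) = 281.26 +0.084 +0.533 = 281.877 m.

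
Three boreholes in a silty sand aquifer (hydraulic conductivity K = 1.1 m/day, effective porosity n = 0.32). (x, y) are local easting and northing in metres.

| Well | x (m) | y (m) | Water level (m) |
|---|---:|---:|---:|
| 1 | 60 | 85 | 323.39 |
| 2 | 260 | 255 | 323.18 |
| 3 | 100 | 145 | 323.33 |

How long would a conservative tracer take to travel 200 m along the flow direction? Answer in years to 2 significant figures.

190 years

Three-point gradient (reference 1): Δ to 2 = (200, 170, -0.21), Δ to 3 = (40, 60, -0.06).
∂h/∂x = -0.0004615, ∂h/∂y = -0.0006923 (det = 5200).
|∇h| = √(-0.0004615² + -0.0006923²) = 0.000832
Seepage velocity v = K·i/n = 1.1 × 0.000832 / 0.32 = 0.00286 m/day.
t = 200 / 0.00286 = 6.993e+04 days = 191 years.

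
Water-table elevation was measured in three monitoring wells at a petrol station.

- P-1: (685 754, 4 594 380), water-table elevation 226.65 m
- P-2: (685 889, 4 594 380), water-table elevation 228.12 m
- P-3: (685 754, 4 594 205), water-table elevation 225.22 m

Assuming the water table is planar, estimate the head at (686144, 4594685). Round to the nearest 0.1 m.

233.4 m

∂h/∂x = (228.12 − 226.65) / (685889 − 685754) = +0.01089
∂h/∂y = (225.22 − 226.65) / (4594205 − 4594380) = +0.008171
h(686144, 4594685) = 226.65 + (+0.01089)·(390) + (+0.008171)·(305) = 226.65 +4.247 +2.492 = 233.389 m.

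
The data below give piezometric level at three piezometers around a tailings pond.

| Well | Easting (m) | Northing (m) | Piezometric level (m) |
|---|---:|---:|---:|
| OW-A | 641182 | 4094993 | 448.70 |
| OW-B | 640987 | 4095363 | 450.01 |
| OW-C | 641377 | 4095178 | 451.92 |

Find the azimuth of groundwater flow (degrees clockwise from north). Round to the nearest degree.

227°

Taking OW-A as reference: OW-B−OW-A = (-195, 370, +1.31); OW-C−OW-A = (195, 185, +3.22).
Determinant of the coordinate differences = (-195)·185 − 195·370 = -108225.
∂h/∂x = [(+1.31)·185 − (+3.22)·370] / -108225 = +0.008769
∂h/∂y = [(-195)·(+3.22) − 195·(+1.31)] / -108225 = +0.008162
Flow direction (−∇h) has components (-0.008769 E, -0.008162 N).
Azimuth = atan2(E, N) = atan2(-0.008769, -0.008162) = 227.1° ≈ 227°.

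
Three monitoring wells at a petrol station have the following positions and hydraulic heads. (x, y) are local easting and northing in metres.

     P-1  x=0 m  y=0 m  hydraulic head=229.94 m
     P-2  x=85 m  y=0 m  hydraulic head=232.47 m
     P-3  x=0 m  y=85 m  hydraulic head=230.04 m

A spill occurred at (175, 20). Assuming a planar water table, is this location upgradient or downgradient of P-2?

upgradient

∂h/∂x = (232.47 − 229.94) / (85 − 0) = +0.02976
∂h/∂y = (230.04 − 229.94) / (85 − 0) = +0.001176
Head at (175, 20) = 229.94 + (+0.02976)·(175) + (+0.001176)·(20) = 235.17 m.
That is higher than the 232.47 m at P-2, so the point is upgradient.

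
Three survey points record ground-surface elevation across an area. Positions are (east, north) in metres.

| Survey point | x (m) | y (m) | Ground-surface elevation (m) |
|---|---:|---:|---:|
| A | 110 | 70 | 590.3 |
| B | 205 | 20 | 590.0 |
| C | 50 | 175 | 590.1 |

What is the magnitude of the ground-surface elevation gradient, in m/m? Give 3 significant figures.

0.00797 m/m

Three-point gradient (reference A): Δ to B = (95, -50, -0.3), Δ to C = (-60, 105, -0.2).
∂z/∂x = -0.005950, ∂z/∂y = -0.005305 (det = 6975).
|∇f| = √(-0.005950² + -0.005305²) = 0.007972 m/m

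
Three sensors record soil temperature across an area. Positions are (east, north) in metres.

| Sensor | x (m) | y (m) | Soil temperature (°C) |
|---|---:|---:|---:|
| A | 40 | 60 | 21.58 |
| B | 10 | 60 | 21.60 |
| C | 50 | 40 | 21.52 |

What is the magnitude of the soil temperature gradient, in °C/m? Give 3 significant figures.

Taking A as reference: B−A = (-30, 0, +0.02); C−A = (10, -20, -0.06).
Determinant of the coordinate differences = (-30)·(-20) − 10·0 = 600.
∂T/∂x = [(+0.02)·(-20) − (-0.06)·0] / 600 = -0.0006667
∂T/∂y = [(-30)·(-0.06) − 10·(+0.02)] / 600 = +0.002667
|∇f| = √(-0.0006667² + 0.002667²) = 0.002749 °C/m

0.00275 °C/m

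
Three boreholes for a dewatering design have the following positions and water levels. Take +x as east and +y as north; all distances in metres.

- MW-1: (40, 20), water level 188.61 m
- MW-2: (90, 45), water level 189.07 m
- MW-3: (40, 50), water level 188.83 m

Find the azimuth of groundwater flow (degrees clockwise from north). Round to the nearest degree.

217°

Differences from MW-1: to MW-2 (Δx, Δy, Δh) = (50, 25, +0.46); to MW-3 = (0, 30, +0.22).
Determinant of the coordinate differences = 50·30 − 0·25 = 1500.
∂h/∂x = [(+0.46)·30 − (+0.22)·25] / 1500 = +0.005533
∂h/∂y = [50·(+0.22) − 0·(+0.46)] / 1500 = +0.007333
Flow direction (−∇h) has components (-0.005533 E, -0.007333 N).
Azimuth = atan2(E, N) = atan2(-0.005533, -0.007333) = 217.0° ≈ 217°.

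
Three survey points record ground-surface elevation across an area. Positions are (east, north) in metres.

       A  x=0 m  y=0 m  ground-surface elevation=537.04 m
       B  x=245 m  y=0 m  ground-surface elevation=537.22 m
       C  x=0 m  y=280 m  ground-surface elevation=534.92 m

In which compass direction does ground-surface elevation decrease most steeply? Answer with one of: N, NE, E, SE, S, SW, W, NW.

∂z/∂x = (537.22 − 537.04) / (245 − 0) = +0.0007347
∂z/∂y = (534.92 − 537.04) / (280 − 0) = -0.007571
Steepest decrease is along −∇f = (-0.0007347 E, +0.007571 N) → north.

N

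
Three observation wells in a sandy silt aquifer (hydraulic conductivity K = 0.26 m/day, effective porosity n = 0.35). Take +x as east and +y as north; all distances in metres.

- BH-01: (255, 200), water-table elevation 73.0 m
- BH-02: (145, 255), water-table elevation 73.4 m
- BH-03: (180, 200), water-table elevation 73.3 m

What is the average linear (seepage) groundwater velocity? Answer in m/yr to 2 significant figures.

1.1 m/yr

Three-point gradient (reference BH-01): Δ to BH-02 = (-110, 55, +0.4), Δ to BH-03 = (-75, 0, +0.3).
∂h/∂x = -0.004000, ∂h/∂y = -0.0007273 (det = 4125).
|∇h| = √(-0.004000² + -0.0007273²) = 0.004066
Seepage velocity v = K·i/n = 0.26 × 0.004066 / 0.35 = 0.00302 m/day = 1.103 m/yr.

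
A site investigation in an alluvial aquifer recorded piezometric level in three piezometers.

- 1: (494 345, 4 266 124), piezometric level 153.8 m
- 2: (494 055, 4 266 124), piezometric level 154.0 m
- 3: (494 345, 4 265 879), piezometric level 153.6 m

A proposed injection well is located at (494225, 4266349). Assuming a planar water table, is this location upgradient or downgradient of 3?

∂h/∂x = (154.0 − 153.8) / (494055 − 494345) = -0.0006897
∂h/∂y = (153.6 − 153.8) / (4265879 − 4266124) = +0.0008163
Head at (494225, 4266349) = 153.8 + (-0.0006897)·(-120) + (+0.0008163)·(225) = 154.07 m.
That is higher than the 153.6 m at 3, so the point is upgradient.

upgradient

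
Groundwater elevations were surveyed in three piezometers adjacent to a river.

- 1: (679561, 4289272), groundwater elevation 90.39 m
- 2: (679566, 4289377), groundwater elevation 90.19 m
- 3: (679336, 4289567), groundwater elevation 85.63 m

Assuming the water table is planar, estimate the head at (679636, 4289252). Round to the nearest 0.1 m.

Differences from 1: to 2 (Δx, Δy, Δh) = (5, 105, -0.20); to 3 = (-225, 295, -4.76).
Solve a·Δx + b·Δy = Δh: det = 5·295 − (-225)·105 = 25100.
∂h/∂x = [(-0.20)·295 − (-4.76)·105] / 25100 = +0.01756
∂h/∂y = [5·(-4.76) − (-225)·(-0.20)] / 25100 = -0.002741
h(679636, 4289252) = 90.39 + (+0.01756)·(75) + (-0.002741)·(-20) = 90.39 +1.317 +0.055 = 91.762 m.

91.8 m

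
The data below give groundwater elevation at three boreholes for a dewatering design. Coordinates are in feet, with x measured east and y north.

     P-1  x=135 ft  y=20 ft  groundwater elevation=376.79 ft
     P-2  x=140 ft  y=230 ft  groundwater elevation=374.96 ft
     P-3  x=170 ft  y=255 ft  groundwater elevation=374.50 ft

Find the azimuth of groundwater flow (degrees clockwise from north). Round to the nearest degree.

Taking P-1 as reference: P-2−P-1 = (5, 210, -1.83); P-3−P-1 = (35, 235, -2.29).
Solve a·Δx + b·Δy = Δh: det = 5·235 − 35·210 = -6175.
∂h/∂x = [(-1.83)·235 − (-2.29)·210] / -6175 = -0.008235
∂h/∂y = [5·(-2.29) − 35·(-1.83)] / -6175 = -0.008518
Flow direction (−∇h) has components (+0.008235 E, +0.008518 N).
Azimuth = atan2(E, N) = atan2(+0.008235, +0.008518) = 44.0° ≈ 044°.

044°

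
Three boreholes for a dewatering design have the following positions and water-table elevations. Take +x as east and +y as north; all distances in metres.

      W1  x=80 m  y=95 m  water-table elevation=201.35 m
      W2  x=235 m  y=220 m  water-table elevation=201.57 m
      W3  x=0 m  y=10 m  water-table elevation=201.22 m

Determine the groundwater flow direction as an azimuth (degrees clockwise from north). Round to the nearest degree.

With h = a·x + b·y + c and W1 as origin, the differences give:
  155·a + 125·b = +0.22
  (-80)·a + (-85)·b = -0.13
Eliminate b (×(-85) and ×125, subtract): -3175·a = -2.450 → a = ∂h/∂x = +0.0007717
Back-substitute: b = ∂h/∂y = +0.0008031.
Flow direction (−∇h) has components (-0.0007717 E, -0.0008031 N).
Azimuth = atan2(E, N) = atan2(-0.0007717, -0.0008031) = 223.9° ≈ 224°.

224°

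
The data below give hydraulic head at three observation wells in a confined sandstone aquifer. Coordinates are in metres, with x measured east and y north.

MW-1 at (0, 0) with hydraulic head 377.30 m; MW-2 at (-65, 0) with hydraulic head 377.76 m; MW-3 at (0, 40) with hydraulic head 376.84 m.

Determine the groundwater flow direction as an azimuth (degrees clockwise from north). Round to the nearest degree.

∂h/∂x = (377.76 − 377.30) / (-65 − 0) = -0.007077
∂h/∂y = (376.84 − 377.30) / (40 − 0) = -0.01150
Flow direction (−∇h) has components (+0.007077 E, +0.01150 N).
Azimuth = atan2(E, N) = atan2(+0.007077, +0.01150) = 31.6° ≈ 032°.

032°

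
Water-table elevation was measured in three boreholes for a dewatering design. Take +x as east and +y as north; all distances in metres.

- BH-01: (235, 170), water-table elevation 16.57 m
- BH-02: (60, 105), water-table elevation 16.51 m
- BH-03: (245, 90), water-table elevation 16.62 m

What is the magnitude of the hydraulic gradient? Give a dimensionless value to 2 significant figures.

Differences from BH-01: to BH-02 (Δx, Δy, Δh) = (-175, -65, -0.06); to BH-03 = (10, -80, +0.05).
Determinant of the coordinate differences = (-175)·(-80) − 10·(-65) = 14650.
∂h/∂x = [(-0.06)·(-80) − (+0.05)·(-65)] / 14650 = +0.0005495
∂h/∂y = [(-175)·(+0.05) − 10·(-0.06)] / 14650 = -0.0005563
|∇h| = √(0.0005495² + -0.0005563²) = 0.0007819

0.00078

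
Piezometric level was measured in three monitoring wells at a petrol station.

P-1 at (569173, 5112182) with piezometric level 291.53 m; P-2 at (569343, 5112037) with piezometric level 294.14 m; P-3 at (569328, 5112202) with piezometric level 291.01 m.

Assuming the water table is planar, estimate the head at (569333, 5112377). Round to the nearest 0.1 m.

Three-point gradient (reference P-1): Δ to P-2 = (170, -145, +2.61), Δ to P-3 = (155, 20, -0.52).
∂h/∂x = -0.0008966, ∂h/∂y = -0.01905 (det = 25875).
h(569333, 5112377) = 291.53 + (-0.0008966)·(160) + (-0.01905)·(195) = 291.53 -0.143 -3.715 = 287.672 m.

287.7 m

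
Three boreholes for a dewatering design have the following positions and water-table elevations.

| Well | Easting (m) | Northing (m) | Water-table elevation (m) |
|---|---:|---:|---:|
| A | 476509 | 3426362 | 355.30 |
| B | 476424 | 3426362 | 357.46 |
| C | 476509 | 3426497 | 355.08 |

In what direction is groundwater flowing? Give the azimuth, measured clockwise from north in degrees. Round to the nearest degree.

086°

∂h/∂x = (357.46 − 355.30) / (476424 − 476509) = -0.02541
∂h/∂y = (355.08 − 355.30) / (3426497 − 3426362) = -0.001630
Flow direction (−∇h) has components (+0.02541 E, +0.001630 N).
Azimuth = atan2(E, N) = atan2(+0.02541, +0.001630) = 86.3° ≈ 086°.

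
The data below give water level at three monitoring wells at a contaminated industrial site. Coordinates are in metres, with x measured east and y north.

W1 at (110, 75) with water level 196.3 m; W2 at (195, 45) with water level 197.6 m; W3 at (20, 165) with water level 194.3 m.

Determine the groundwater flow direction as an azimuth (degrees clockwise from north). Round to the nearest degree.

Taking W1 as reference: W2−W1 = (85, -30, +1.3); W3−W1 = (-90, 90, -2.0).
Determinant of the coordinate differences = 85·90 − (-90)·(-30) = 4950.
∂h/∂x = [(+1.3)·90 − (-2.0)·(-30)] / 4950 = +0.01152
∂h/∂y = [85·(-2.0) − (-90)·(+1.3)] / 4950 = -0.01071
Flow direction (−∇h) has components (-0.01152 E, +0.01071 N).
Azimuth = atan2(E, N) = atan2(-0.01152, +0.01071) = 312.9° ≈ 313°.

313°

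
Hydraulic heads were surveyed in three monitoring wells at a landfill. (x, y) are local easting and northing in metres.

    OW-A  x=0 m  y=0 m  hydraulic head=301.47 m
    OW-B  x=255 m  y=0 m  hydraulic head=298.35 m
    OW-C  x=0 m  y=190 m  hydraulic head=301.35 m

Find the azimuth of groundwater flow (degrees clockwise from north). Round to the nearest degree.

∂h/∂x = (298.35 − 301.47) / (255 − 0) = -0.01224
∂h/∂y = (301.35 − 301.47) / (190 − 0) = -0.0006316
Flow direction (−∇h) has components (+0.01224 E, +0.0006316 N).
Azimuth = atan2(E, N) = atan2(+0.01224, +0.0006316) = 87.0° ≈ 087°.

087°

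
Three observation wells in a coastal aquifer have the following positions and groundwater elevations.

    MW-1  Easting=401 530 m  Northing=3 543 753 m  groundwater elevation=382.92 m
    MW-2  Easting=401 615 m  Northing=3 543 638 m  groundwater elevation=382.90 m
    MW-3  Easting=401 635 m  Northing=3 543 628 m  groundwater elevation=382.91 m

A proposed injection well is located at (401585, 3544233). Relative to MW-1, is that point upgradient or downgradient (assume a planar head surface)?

upgradient

Taking MW-1 as reference: MW-2−MW-1 = (85, -115, -0.02); MW-3−MW-1 = (105, -125, -0.01).
Solve a·Δx + b·Δy = Δh: det = 85·(-125) − 105·(-115) = 1450.
∂h/∂x = [(-0.02)·(-125) − (-0.01)·(-115)] / 1450 = +0.0009310
∂h/∂y = [85·(-0.01) − 105·(-0.02)] / 1450 = +0.0008621
Head at (401585, 3544233) = 382.92 + (+0.0009310)·(55) + (+0.0008621)·(480) = 383.39 m.
That is higher than the 382.92 m at MW-1, so the point is upgradient.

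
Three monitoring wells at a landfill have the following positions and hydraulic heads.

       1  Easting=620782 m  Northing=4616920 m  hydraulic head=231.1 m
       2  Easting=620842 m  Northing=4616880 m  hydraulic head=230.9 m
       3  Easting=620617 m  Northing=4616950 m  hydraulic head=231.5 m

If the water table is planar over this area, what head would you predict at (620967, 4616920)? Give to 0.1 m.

230.7 m

Three-point gradient (reference 1): Δ to 2 = (60, -40, -0.2), Δ to 3 = (-165, 30, +0.4).
∂h/∂x = -0.002083, ∂h/∂y = +0.001875 (det = -4800).
h(620967, 4616920) = 231.1 + (-0.002083)·(185) + (+0.001875)·(0) = 231.1 -0.385 +0.000 = 230.715 m.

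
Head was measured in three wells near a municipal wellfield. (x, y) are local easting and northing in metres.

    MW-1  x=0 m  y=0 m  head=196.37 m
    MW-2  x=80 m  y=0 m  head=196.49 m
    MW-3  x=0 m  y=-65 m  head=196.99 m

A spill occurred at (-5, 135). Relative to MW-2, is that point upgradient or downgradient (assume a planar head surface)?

downgradient

∂h/∂x = (196.49 − 196.37) / (80 − 0) = +0.001500
∂h/∂y = (196.99 − 196.37) / (-65 − 0) = -0.009538
Head at (-5, 135) = 196.37 + (+0.001500)·(-5) + (-0.009538)·(135) = 195.07 m.
That is lower than the 196.49 m at MW-2, so the point is downgradient.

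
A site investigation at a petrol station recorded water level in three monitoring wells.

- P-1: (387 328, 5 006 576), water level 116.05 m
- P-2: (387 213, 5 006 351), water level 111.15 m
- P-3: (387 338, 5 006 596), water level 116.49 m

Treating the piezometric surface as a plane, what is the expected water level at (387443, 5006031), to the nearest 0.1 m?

96.3 m

Taking P-1 as reference: P-2−P-1 = (-115, -225, -4.90); P-3−P-1 = (10, 20, +0.44).
Solve a·Δx + b·Δy = Δh: det = (-115)·20 − 10·(-225) = -50.
∂h/∂x = [(-4.90)·20 − (+0.44)·(-225)] / -50 = -0.02000
∂h/∂y = [(-115)·(+0.44) − 10·(-4.90)] / -50 = +0.03200
h(387443, 5006031) = 116.05 + (-0.02000)·(115) + (+0.03200)·(-545) = 116.05 -2.300 -17.440 = 96.310 m.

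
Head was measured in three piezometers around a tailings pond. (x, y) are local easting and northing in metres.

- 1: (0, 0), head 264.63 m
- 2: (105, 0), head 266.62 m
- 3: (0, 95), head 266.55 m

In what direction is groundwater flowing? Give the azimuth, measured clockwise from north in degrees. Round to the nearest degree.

223°

∂h/∂x = (266.62 − 264.63) / (105 − 0) = +0.01895
∂h/∂y = (266.55 − 264.63) / (95 − 0) = +0.02021
Flow direction (−∇h) has components (-0.01895 E, -0.02021 N).
Azimuth = atan2(E, N) = atan2(-0.01895, -0.02021) = 223.2° ≈ 223°.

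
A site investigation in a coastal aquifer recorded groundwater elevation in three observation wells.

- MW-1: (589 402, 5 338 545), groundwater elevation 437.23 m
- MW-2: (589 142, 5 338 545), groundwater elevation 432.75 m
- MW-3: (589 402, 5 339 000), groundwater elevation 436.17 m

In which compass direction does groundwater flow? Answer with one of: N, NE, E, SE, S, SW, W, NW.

W

∂h/∂x = (432.75 − 437.23) / (589142 − 589402) = +0.01723
∂h/∂y = (436.17 − 437.23) / (5339000 − 5338545) = -0.002330
Flow = −∇h = (-0.01723 east, +0.002330 north), which points west.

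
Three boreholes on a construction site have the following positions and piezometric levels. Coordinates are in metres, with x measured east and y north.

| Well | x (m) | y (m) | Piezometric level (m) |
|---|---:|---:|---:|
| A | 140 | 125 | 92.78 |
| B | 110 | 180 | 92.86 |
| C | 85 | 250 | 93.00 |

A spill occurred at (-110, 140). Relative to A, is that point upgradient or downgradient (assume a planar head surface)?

Taking A as reference: B−A = (-30, 55, +0.08); C−A = (-55, 125, +0.22).
Solve a·Δx + b·Δy = Δh: det = (-30)·125 − (-55)·55 = -725.
∂h/∂x = [(+0.08)·125 − (+0.22)·55] / -725 = +0.002897
∂h/∂y = [(-30)·(+0.22) − (-55)·(+0.08)] / -725 = +0.003034
Head at (-110, 140) = 92.78 + (+0.002897)·(-250) + (+0.003034)·(15) = 92.10 m.
That is lower than the 92.78 m at A, so the point is downgradient.

downgradient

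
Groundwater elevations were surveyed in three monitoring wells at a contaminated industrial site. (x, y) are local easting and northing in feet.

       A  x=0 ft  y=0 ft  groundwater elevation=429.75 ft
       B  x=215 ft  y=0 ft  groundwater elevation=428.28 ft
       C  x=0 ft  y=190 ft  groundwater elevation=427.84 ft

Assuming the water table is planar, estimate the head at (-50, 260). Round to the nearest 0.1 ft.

427.5 ft

∂h/∂x = (428.28 − 429.75) / (215 − 0) = -0.006837
∂h/∂y = (427.84 − 429.75) / (190 − 0) = -0.01005
h(-50, 260) = 429.75 + (-0.006837)·(-50) + (-0.01005)·(260) = 429.75 +0.342 -2.614 = 427.478 ft.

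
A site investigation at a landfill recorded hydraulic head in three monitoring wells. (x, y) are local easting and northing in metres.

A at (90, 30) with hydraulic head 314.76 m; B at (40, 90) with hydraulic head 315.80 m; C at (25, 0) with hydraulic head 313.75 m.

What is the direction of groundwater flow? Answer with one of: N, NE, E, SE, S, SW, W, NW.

With h = a·x + b·y + c and A as origin, the differences give:
  (-50)·a + 60·b = +1.04
  (-65)·a + (-30)·b = -1.01
Eliminate b (×(-30) and ×60, subtract): 5400·a = 29.400 → a = ∂h/∂x = +0.005444
Back-substitute: b = ∂h/∂y = +0.02187.
Flow = −∇h = (-0.005444 east, -0.02187 north), which points south.

S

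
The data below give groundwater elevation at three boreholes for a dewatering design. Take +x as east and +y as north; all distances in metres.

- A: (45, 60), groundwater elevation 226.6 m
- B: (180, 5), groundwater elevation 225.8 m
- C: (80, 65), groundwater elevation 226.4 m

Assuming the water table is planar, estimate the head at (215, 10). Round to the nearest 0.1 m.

Differences from A: to B (Δx, Δy, Δh) = (135, -55, -0.8); to C = (35, 5, -0.2).
Determinant of the coordinate differences = 135·5 − 35·(-55) = 2600.
∂h/∂x = [(-0.8)·5 − (-0.2)·(-55)] / 2600 = -0.005769
∂h/∂y = [135·(-0.2) − 35·(-0.8)] / 2600 = +0.0003846
h(215, 10) = 226.6 + (-0.005769)·(170) + (+0.0003846)·(-50) = 226.6 -0.981 -0.019 = 225.600 m.

225.6 m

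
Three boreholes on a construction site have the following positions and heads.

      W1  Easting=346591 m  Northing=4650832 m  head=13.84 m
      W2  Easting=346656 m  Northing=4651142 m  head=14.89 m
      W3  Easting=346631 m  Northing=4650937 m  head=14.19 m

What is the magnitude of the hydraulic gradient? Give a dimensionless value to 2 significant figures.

Differences from W1: to W2 (Δx, Δy, Δh) = (65, 310, +1.05); to W3 = (40, 105, +0.35).
Determinant of the coordinate differences = 65·105 − 40·310 = -5575.
∂h/∂x = [(+1.05)·105 − (+0.35)·310] / -5575 = -0.0003139
∂h/∂y = [65·(+0.35) − 40·(+1.05)] / -5575 = +0.003453
|∇h| = √(-0.0003139² + 0.003453²) = 0.003467

0.0035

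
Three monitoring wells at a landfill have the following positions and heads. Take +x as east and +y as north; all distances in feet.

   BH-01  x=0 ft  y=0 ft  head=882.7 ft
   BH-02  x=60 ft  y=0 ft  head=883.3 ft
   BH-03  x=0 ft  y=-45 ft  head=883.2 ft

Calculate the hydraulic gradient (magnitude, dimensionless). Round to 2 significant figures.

0.015

∂h/∂x = (883.3 − 882.7) / (60 − 0) = +0.010000
∂h/∂y = (883.2 − 882.7) / (-45 − 0) = -0.01111
|∇h| = √(0.010000² + -0.01111²) = 0.01495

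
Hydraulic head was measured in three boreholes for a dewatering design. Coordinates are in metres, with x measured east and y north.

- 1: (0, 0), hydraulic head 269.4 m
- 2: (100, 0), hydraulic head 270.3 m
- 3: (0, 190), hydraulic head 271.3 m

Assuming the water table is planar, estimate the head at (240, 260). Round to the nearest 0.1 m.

∂h/∂x = (270.3 − 269.4) / (100 − 0) = +0.009000
∂h/∂y = (271.3 − 269.4) / (190 − 0) = +0.01000
h(240, 260) = 269.4 + (+0.009000)·(240) + (+0.01000)·(260) = 269.4 +2.160 +2.600 = 274.160 m.

274.2 m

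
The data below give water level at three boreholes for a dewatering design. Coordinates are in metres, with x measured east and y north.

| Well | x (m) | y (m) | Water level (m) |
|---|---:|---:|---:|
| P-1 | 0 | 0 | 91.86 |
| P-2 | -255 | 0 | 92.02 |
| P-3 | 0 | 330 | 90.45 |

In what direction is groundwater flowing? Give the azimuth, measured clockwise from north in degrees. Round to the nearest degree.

008°

∂h/∂x = (92.02 − 91.86) / (-255 − 0) = -0.0006275
∂h/∂y = (90.45 − 91.86) / (330 − 0) = -0.004273
Flow direction (−∇h) has components (+0.0006275 E, +0.004273 N).
Azimuth = atan2(E, N) = atan2(+0.0006275, +0.004273) = 8.4° ≈ 008°.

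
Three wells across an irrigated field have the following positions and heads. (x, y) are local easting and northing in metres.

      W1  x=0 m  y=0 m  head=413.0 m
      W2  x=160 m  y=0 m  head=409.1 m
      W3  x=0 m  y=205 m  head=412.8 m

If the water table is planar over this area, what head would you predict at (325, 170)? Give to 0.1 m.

404.9 m

∂h/∂x = (409.1 − 413.0) / (160 − 0) = -0.02437
∂h/∂y = (412.8 − 413.0) / (205 − 0) = -0.0009756
h(325, 170) = 413.0 + (-0.02437)·(325) + (-0.0009756)·(170) = 413.0 -7.922 -0.166 = 404.912 m.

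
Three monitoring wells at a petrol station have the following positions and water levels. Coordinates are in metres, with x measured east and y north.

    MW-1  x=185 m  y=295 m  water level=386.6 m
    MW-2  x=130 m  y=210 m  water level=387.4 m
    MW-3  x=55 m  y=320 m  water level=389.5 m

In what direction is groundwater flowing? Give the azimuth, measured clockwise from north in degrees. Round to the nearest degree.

102°

With h = a·x + b·y + c and MW-1 as origin, the differences give:
  (-55)·a + (-85)·b = +0.8
  (-130)·a + 25·b = +2.9
Eliminate b (×25 and ×(-85), subtract): -12425·a = 266.50 → a = ∂h/∂x = -0.02145
Back-substitute: b = ∂h/∂y = +0.004467.
Flow direction (−∇h) has components (+0.02145 E, -0.004467 N).
Azimuth = atan2(E, N) = atan2(+0.02145, -0.004467) = 101.8° ≈ 102°.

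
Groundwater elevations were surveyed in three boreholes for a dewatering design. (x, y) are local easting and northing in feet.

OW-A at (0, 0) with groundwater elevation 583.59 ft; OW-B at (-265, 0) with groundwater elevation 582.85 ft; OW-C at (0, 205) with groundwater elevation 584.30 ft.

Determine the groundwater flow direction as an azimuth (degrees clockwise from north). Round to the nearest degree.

∂h/∂x = (582.85 − 583.59) / (-265 − 0) = +0.002792
∂h/∂y = (584.30 − 583.59) / (205 − 0) = +0.003463
Flow direction (−∇h) has components (-0.002792 E, -0.003463 N).
Azimuth = atan2(E, N) = atan2(-0.002792, -0.003463) = 218.9° ≈ 219°.

219°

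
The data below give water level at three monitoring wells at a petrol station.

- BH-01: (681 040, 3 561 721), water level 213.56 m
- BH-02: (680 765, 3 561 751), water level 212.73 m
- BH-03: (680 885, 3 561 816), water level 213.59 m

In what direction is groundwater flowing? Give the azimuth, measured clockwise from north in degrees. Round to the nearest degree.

210°

Three-point gradient (reference BH-01): Δ to BH-02 = (-275, 30, -0.83), Δ to BH-03 = (-155, 95, +0.03).
∂h/∂x = +0.003714, ∂h/∂y = +0.006375 (det = -21475).
Flow direction (−∇h) has components (-0.003714 E, -0.006375 N).
Azimuth = atan2(E, N) = atan2(-0.003714, -0.006375) = 210.2° ≈ 210°.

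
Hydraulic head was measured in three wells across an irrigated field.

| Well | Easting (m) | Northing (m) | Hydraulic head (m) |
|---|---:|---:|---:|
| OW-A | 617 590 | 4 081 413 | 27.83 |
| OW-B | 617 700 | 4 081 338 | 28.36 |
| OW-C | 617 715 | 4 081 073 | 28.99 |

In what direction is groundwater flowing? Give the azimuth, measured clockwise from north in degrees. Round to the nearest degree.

303°

Three-point gradient (reference OW-A): Δ to OW-B = (110, -75, +0.53), Δ to OW-C = (125, -340, +1.16).
∂h/∂x = +0.003326, ∂h/∂y = -0.002189 (det = -28025).
Flow direction (−∇h) has components (-0.003326 E, +0.002189 N).
Azimuth = atan2(E, N) = atan2(-0.003326, +0.002189) = 303.4° ≈ 303°.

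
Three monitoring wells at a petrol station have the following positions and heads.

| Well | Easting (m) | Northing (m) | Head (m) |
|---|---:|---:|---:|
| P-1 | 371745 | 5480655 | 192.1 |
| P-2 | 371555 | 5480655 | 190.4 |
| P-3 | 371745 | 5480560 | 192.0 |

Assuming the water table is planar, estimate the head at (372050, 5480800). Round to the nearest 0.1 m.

∂h/∂x = (190.4 − 192.1) / (371555 − 371745) = +0.008947
∂h/∂y = (192.0 − 192.1) / (5480560 − 5480655) = +0.001053
h(372050, 5480800) = 192.1 + (+0.008947)·(305) + (+0.001053)·(145) = 192.1 +2.729 +0.153 = 194.982 m.

195.0 m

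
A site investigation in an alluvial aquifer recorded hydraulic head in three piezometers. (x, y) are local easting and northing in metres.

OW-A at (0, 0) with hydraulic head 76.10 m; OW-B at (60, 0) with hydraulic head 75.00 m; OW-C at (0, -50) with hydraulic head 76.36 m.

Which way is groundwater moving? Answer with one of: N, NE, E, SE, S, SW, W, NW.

E

∂h/∂x = (75.00 − 76.10) / (60 − 0) = -0.01833
∂h/∂y = (76.36 − 76.10) / (-50 − 0) = -0.005200
Flow = −∇h = (+0.01833 east, +0.005200 north), which points east.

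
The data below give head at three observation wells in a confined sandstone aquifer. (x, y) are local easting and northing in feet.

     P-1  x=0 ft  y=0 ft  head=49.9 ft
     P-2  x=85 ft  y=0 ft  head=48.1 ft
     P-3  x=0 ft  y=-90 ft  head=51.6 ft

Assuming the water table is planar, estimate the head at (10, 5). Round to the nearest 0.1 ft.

∂h/∂x = (48.1 − 49.9) / (85 − 0) = -0.02118
∂h/∂y = (51.6 − 49.9) / (-90 − 0) = -0.01889
h(10, 5) = 49.9 + (-0.02118)·(10) + (-0.01889)·(5) = 49.9 -0.212 -0.094 = 49.594 ft.

49.6 ft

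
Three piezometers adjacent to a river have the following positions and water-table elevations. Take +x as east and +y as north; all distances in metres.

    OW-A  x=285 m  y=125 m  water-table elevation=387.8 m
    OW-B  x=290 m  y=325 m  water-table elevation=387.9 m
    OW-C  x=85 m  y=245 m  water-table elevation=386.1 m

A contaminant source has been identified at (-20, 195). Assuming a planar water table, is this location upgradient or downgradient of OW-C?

Three-point gradient (reference OW-A): Δ to OW-B = (5, 200, +0.1), Δ to OW-C = (-200, 120, -1.7).
∂h/∂x = +0.008670, ∂h/∂y = +0.0002833 (det = 40600).
Head at (-20, 195) = 387.8 + (+0.008670)·(-305) + (+0.0002833)·(70) = 385.18 m.
That is lower than the 386.1 m at OW-C, so the point is downgradient.

downgradient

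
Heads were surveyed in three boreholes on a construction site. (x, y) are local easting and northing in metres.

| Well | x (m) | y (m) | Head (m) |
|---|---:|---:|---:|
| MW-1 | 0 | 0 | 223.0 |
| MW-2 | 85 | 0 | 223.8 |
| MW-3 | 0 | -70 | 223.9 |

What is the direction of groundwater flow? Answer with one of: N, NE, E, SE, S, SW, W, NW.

∂h/∂x = (223.8 − 223.0) / (85 − 0) = +0.009412
∂h/∂y = (223.9 − 223.0) / (-70 − 0) = -0.01286
Flow = −∇h = (-0.009412 east, +0.01286 north), which points northwest.

NW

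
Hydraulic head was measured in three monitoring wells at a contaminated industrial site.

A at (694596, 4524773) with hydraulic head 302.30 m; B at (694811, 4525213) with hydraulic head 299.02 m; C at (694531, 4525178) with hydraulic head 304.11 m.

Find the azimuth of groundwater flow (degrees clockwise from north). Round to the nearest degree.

095°

With h = a·x + b·y + c and A as origin, the differences give:
  215·a + 440·b = -3.28
  (-65)·a + 405·b = +1.81
Eliminate b (×405 and ×440, subtract): 115675·a = -2124.800 → a = ∂h/∂x = -0.01837
Back-substitute: b = ∂h/∂y = +0.001521.
Flow direction (−∇h) has components (+0.01837 E, -0.001521 N).
Azimuth = atan2(E, N) = atan2(+0.01837, -0.001521) = 94.7° ≈ 095°.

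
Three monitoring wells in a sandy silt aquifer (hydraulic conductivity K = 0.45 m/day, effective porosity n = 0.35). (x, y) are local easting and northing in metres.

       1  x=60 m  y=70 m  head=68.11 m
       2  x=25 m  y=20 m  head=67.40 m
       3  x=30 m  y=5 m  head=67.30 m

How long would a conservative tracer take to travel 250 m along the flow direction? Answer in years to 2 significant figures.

Three-point gradient (reference 1): Δ to 2 = (-35, -50, -0.71), Δ to 3 = (-30, -65, -0.81).
∂h/∂x = +0.007290, ∂h/∂y = +0.009097 (det = 775).
|∇h| = √(0.007290² + 0.009097²) = 0.01166
Seepage velocity v = K·i/n = 0.45 × 0.01166 / 0.35 = 0.01499 m/day.
t = 250 / 0.01499 = 1.668e+04 days = 45.7 years.

46 years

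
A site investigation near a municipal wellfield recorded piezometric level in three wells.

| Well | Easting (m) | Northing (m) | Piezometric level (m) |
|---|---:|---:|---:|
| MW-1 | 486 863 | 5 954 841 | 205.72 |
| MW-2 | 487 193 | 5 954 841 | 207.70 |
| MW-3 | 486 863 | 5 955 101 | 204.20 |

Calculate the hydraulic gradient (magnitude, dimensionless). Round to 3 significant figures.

∂h/∂x = (207.70 − 205.72) / (487193 − 486863) = +0.006000
∂h/∂y = (204.20 − 205.72) / (5955101 − 5954841) = -0.005846
|∇h| = √(0.006000² + -0.005846²) = 0.008377

0.00838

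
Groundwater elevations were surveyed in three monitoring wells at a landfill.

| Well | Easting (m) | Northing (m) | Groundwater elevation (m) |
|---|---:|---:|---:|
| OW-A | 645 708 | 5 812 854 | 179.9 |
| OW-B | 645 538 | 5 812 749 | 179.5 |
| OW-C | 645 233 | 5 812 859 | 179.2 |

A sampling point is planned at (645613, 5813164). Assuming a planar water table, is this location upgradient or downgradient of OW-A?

upgradient

With h = a·x + b·y + c and OW-A as origin, the differences give:
  (-170)·a + (-105)·b = -0.4
  (-475)·a + 5·b = -0.7
Eliminate b (×5 and ×(-105), subtract): -50725·a = -75.50 → a = ∂h/∂x = +0.001488
Back-substitute: b = ∂h/∂y = +0.001400.
Head at (645613, 5813164) = 179.9 + (+0.001488)·(-95) + (+0.001400)·(310) = 180.19 m.
That is higher than the 179.9 m at OW-A, so the point is upgradient.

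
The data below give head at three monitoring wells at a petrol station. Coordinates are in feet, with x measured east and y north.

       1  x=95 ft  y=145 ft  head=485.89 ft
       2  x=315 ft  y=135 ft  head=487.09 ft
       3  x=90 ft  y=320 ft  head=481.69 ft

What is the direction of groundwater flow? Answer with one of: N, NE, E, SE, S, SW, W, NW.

With h = a·x + b·y + c and 1 as origin, the differences give:
  220·a + (-10)·b = +1.20
  (-5)·a + 175·b = -4.20
Eliminate b (×175 and ×(-10), subtract): 38450·a = 168.000 → a = ∂h/∂x = +0.004369
Back-substitute: b = ∂h/∂y = -0.02388.
Flow = −∇h = (-0.004369 east, +0.02388 north), which points north.

N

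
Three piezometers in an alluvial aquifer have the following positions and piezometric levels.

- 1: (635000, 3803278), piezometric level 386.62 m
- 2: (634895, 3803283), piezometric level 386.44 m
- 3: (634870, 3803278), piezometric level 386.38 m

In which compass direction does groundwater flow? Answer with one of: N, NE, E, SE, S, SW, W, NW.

SW

With h = a·x + b·y + c and 1 as origin, the differences give:
  (-105)·a + 5·b = -0.18
  (-130)·a + 0·b = -0.24
Eliminate b (×0 and ×5, subtract): 650·a = 1.200 → a = ∂h/∂x = +0.001846
Back-substitute: b = ∂h/∂y = +0.002769.
Flow = −∇h = (-0.001846 east, -0.002769 north), which points southwest.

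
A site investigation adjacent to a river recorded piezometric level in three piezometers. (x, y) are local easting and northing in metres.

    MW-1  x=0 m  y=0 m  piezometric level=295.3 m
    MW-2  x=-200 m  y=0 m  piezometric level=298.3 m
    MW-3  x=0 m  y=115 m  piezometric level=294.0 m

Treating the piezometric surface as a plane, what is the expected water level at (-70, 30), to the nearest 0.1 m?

296.0 m

∂h/∂x = (298.3 − 295.3) / (-200 − 0) = -0.01500
∂h/∂y = (294.0 − 295.3) / (115 − 0) = -0.01130
h(-70, 30) = 295.3 + (-0.01500)·(-70) + (-0.01130)·(30) = 295.3 +1.050 -0.339 = 296.011 m.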